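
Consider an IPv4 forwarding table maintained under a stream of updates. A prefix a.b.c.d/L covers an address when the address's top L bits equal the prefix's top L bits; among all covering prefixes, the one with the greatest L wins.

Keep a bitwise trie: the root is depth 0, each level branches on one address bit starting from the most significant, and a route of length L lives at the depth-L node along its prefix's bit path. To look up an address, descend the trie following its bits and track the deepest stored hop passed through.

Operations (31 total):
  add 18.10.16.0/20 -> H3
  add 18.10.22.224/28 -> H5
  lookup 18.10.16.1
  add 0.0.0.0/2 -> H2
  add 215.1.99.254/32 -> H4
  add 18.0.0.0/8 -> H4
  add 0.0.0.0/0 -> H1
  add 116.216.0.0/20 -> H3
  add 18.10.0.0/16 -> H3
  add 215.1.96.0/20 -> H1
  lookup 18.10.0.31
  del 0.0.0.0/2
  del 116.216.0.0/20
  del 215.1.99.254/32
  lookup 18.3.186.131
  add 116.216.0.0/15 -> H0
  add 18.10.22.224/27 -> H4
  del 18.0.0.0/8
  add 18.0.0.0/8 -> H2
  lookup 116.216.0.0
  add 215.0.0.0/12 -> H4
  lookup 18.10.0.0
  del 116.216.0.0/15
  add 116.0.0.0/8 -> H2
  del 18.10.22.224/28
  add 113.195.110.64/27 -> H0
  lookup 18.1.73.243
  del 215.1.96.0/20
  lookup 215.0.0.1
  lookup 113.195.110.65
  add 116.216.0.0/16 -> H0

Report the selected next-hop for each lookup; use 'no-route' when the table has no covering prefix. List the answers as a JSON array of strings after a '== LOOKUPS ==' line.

Process each operation:
  + 18.10.16.0/20 (H3) depth=20
  + 18.10.22.224/28 (H5) depth=28
  Q 18.10.16.1: descend 000100100000101000010 ; hops seen [H3] ; pick H3
  + 0.0.0.0/2 (H2) depth=2
  + 215.1.99.254/32 (H4) depth=32
  + 18.0.0.0/8 (H4) depth=8
  + 0.0.0.0/0 (H1) depth=0
  + 116.216.0.0/20 (H3) depth=20
  + 18.10.0.0/16 (H3) depth=16
  + 215.1.96.0/20 (H1) depth=20
  Q 18.10.0.31: descend 0001001000001010000 ; hops seen [H1,H2,H4,H3] ; pick H3
  del 0.0.0.0/2 (clear depth 2)
  del 116.216.0.0/20 (clear depth 20)
  del 215.1.99.254/32 (clear depth 32)
  Q 18.3.186.131: descend 000100100000 ; hops seen [H1,H4] ; pick H4
  + 116.216.0.0/15 (H0) depth=15
  + 18.10.22.224/27 (H4) depth=27
  del 18.0.0.0/8 (clear depth 8)
  + 18.0.0.0/8 (H2) depth=8
  Q 116.216.0.0: descend 01110100110110000000 ; hops seen [H1,H0] ; pick H0
  + 215.0.0.0/12 (H4) depth=12
  Q 18.10.0.0: descend 0001001000001010000 ; hops seen [H1,H2,H3] ; pick H3
  del 116.216.0.0/15 (clear depth 15)
  + 116.0.0.0/8 (H2) depth=8
  del 18.10.22.224/28 (clear depth 28)
  + 113.195.110.64/27 (H0) depth=27
  Q 18.1.73.243: descend 000100100000 ; hops seen [H1,H2] ; pick H2
  del 215.1.96.0/20 (clear depth 20)
  Q 215.0.0.1: descend 110101110000000 ; hops seen [H1,H4] ; pick H4
  Q 113.195.110.65: descend 011100011100001101101110010 ; hops seen [H1,H0] ; pick H0
  + 116.216.0.0/16 (H0) depth=16

== LOOKUPS ==
["H3","H3","H4","H0","H3","H2","H4","H0"]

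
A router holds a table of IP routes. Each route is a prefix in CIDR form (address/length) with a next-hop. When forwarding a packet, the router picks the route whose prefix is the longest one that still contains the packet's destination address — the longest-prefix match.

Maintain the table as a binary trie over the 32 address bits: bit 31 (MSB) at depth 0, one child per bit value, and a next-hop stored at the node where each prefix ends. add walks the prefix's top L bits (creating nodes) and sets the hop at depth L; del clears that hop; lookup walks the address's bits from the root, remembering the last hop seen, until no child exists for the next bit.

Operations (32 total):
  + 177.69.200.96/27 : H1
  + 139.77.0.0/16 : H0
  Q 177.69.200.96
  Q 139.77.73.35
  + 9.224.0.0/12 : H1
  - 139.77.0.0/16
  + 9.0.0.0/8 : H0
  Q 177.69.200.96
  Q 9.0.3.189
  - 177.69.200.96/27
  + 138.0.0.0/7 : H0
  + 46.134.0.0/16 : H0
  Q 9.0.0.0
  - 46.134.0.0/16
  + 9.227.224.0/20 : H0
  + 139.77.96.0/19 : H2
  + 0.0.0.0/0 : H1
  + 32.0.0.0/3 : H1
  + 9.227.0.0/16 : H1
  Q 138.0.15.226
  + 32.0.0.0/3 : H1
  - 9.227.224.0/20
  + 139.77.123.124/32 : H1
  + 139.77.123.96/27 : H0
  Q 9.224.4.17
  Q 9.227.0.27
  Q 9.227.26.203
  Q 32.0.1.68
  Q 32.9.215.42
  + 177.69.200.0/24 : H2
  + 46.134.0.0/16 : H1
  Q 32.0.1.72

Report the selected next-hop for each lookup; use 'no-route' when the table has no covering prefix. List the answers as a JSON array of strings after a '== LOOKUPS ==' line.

Trace:
  add 177.69.200.96/27 -> H1 at depth 27
  add 139.77.0.0/16 -> H0 at depth 16
  lookup 177.69.200.96: bits 101100010100010111001000011 walk d0:-→d1:-→d2:-→d3:-→d4:-→d5:-→d6:-→d7:-→d8:-→d9:-→d10:-→d11:-→d12:-→d13:-→d14:-→d15:-→d16:-→d17:-→d18:-→d19:-→d20:-→d21:-→d22:-→d23:-→d24:-→d25:-→d26:-→d27:H1 -> H1
  lookup 139.77.73.35: bits 1000101101001101 walk d0:-→d1:-→d2:-→d3:-→d4:-→d5:-→d6:-→d7:-→d8:-→d9:-→d10:-→d11:-→d12:-→d13:-→d14:-→d15:-→d16:H0 -> H0
  add 9.224.0.0/12 -> H1 at depth 12
  del 139.77.0.0/16 (clear depth 16)
  add 9.0.0.0/8 -> H0 at depth 8
  lookup 177.69.200.96: bits 101100010100010111001000011 walk d0:-→d1:-→d2:-→d3:-→d4:-→d5:-→d6:-→d7:-→d8:-→d9:-→d10:-→d11:-→d12:-→d13:-→d14:-→d15:-→d16:-→d17:-→d18:-→d19:-→d20:-→d21:-→d22:-→d23:-→d24:-→d25:-→d26:-→d27:H1 -> H1
  lookup 9.0.3.189: bits 00001001 walk d0:-→d1:-→d2:-→d3:-→d4:-→d5:-→d6:-→d7:-→d8:H0 -> H0
  del 177.69.200.96/27 (clear depth 27)
  add 138.0.0.0/7 -> H0 at depth 7
  add 46.134.0.0/16 -> H0 at depth 16
  lookup 9.0.0.0: bits 00001001 walk d0:-→d1:-→d2:-→d3:-→d4:-→d5:-→d6:-→d7:-→d8:H0 -> H0
  del 46.134.0.0/16 (clear depth 16)
  add 9.227.224.0/20 -> H0 at depth 20
  add 139.77.96.0/19 -> H2 at depth 19
  add 0.0.0.0/0 -> H1 at depth 0
  add 32.0.0.0/3 -> H1 at depth 3
  add 9.227.0.0/16 -> H1 at depth 16
  lookup 138.0.15.226: bits 1000101 walk d0:H1→d1:-→d2:-→d3:-→d4:-→d5:-→d6:-→d7:H0 -> H0
  add 32.0.0.0/3 -> H1 at depth 3
  del 9.227.224.0/20 (clear depth 20)
  add 139.77.123.124/32 -> H1 at depth 32
  add 139.77.123.96/27 -> H0 at depth 27
  lookup 9.224.4.17: bits 00001001111000 walk d0:H1→d1:-→d2:-→d3:-→d4:-→d5:-→d6:-→d7:-→d8:H0→d9:-→d10:-→d11:-→d12:H1→d13:-→d14:- -> H1
  lookup 9.227.0.27: bits 0000100111100011 walk d0:H1→d1:-→d2:-→d3:-→d4:-→d5:-→d6:-→d7:-→d8:H0→d9:-→d10:-→d11:-→d12:H1→d13:-→d14:-→d15:-→d16:H1 -> H1
  lookup 9.227.26.203: bits 0000100111100011 walk d0:H1→d1:-→d2:-→d3:-→d4:-→d5:-→d6:-→d7:-→d8:H0→d9:-→d10:-→d11:-→d12:H1→d13:-→d14:-→d15:-→d16:H1 -> H1
  lookup 32.0.1.68: bits 0010 walk d0:H1→d1:-→d2:-→d3:H1→d4:- -> H1
  lookup 32.9.215.42: bits 0010 walk d0:H1→d1:-→d2:-→d3:H1→d4:- -> H1
  add 177.69.200.0/24 -> H2 at depth 24
  add 46.134.0.0/16 -> H1 at depth 16
  lookup 32.0.1.72: bits 0010 walk d0:H1→d1:-→d2:-→d3:H1→d4:- -> H1

== LOOKUPS ==
["H1","H0","H1","H0","H0","H0","H1","H1","H1","H1","H1","H1"]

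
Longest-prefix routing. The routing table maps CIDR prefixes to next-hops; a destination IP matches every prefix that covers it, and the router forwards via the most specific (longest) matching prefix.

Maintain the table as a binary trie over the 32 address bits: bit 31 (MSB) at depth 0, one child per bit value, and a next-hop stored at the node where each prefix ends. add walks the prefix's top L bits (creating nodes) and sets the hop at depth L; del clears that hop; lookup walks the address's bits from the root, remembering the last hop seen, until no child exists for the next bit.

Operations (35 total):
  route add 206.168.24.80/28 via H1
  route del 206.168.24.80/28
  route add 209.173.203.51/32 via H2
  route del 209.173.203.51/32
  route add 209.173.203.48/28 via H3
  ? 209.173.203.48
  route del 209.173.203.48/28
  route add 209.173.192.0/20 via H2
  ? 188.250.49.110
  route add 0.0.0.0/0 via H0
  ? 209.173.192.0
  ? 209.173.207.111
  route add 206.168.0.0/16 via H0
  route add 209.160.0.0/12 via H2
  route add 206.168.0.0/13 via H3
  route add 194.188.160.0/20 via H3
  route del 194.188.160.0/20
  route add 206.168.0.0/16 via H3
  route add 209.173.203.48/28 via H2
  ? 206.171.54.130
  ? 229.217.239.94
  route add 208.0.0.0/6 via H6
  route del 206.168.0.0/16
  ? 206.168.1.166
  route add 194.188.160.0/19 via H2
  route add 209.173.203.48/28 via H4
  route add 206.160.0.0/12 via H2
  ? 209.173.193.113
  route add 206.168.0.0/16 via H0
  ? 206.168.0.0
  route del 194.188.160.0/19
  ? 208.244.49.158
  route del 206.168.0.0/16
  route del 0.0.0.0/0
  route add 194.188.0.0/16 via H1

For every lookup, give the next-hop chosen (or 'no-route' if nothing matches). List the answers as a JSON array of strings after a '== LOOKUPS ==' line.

Process each operation:
  + 206.168.24.80/28 (H1) depth=28
  - 206.168.24.80/28 clear@28
  + 209.173.203.51/32 (H2) depth=32
  - 209.173.203.51/32 clear@32
  + 209.173.203.48/28 (H3) depth=28
  lookup 209.173.203.48: bits 110100011010110111001011001100 walk d0:-→d1:-→d2:-→d3:-→d4:-→d5:-→d6:-→d7:-→d8:-→d9:-→d10:-→d11:-→d12:-→d13:-→d14:-→d15:-→d16:-→d17:-→d18:-→d19:-→d20:-→d21:-→d22:-→d23:-→d24:-→d25:-→d26:-→d27:-→d28:H3→d29:-→d30:- -> H3
  - 209.173.203.48/28 clear@28
  + 209.173.192.0/20 (H2) depth=20
  lookup 188.250.49.110: bits 1 walk d0:-→d1:- -> no-route
  + 0.0.0.0/0 (H0) depth=0
  lookup 209.173.192.0: bits 11010001101011011100 walk d0:H0→d1:-→d2:-→d3:-→d4:-→d5:-→d6:-→d7:-→d8:-→d9:-→d10:-→d11:-→d12:-→d13:-→d14:-→d15:-→d16:-→d17:-→d18:-→d19:-→d20:H2 -> H2
  lookup 209.173.207.111: bits 110100011010110111001 walk d0:H0→d1:-→d2:-→d3:-→d4:-→d5:-→d6:-→d7:-→d8:-→d9:-→d10:-→d11:-→d12:-→d13:-→d14:-→d15:-→d16:-→d17:-→d18:-→d19:-→d20:H2→d21:- -> H2
  + 206.168.0.0/16 (H0) depth=16
  + 209.160.0.0/12 (H2) depth=12
  + 206.168.0.0/13 (H3) depth=13
  + 194.188.160.0/20 (H3) depth=20
  - 194.188.160.0/20 clear@20
  + 206.168.0.0/16 (H3) depth=16
  + 209.173.203.48/28 (H2) depth=28
  lookup 206.171.54.130: bits 11001110101010 walk d0:H0→d1:-→d2:-→d3:-→d4:-→d5:-→d6:-→d7:-→d8:-→d9:-→d10:-→d11:-→d12:-→d13:H3→d14:- -> H3
  lookup 229.217.239.94: bits 11 walk d0:H0→d1:-→d2:- -> H0
  + 208.0.0.0/6 (H6) depth=6
  - 206.168.0.0/16 clear@16
  lookup 206.168.1.166: bits 1100111010101000000 walk d0:H0→d1:-→d2:-→d3:-→d4:-→d5:-→d6:-→d7:-→d8:-→d9:-→d10:-→d11:-→d12:-→d13:H3→d14:-→d15:-→d16:-→d17:-→d18:-→d19:- -> H3
  + 194.188.160.0/19 (H2) depth=19
  + 209.173.203.48/28 (H4) depth=28
  + 206.160.0.0/12 (H2) depth=12
  lookup 209.173.193.113: bits 11010001101011011100 walk d0:H0→d1:-→d2:-→d3:-→d4:-→d5:-→d6:H6→d7:-→d8:-→d9:-→d10:-→d11:-→d12:H2→d13:-→d14:-→d15:-→d16:-→d17:-→d18:-→d19:-→d20:H2 -> H2
  + 206.168.0.0/16 (H0) depth=16
  lookup 206.168.0.0: bits 1100111010101000000 walk d0:H0→d1:-→d2:-→d3:-→d4:-→d5:-→d6:-→d7:-→d8:-→d9:-→d10:-→d11:-→d12:H2→d13:H3→d14:-→d15:-→d16:H0→d17:-→d18:-→d19:- -> H0
  - 194.188.160.0/19 clear@19
  lookup 208.244.49.158: bits 1101000 walk d0:H0→d1:-→d2:-→d3:-→d4:-→d5:-→d6:H6→d7:- -> H6
  - 206.168.0.0/16 clear@16
  - 0.0.0.0/0 clear@0
  + 194.188.0.0/16 (H1) depth=16

== LOOKUPS ==
["H3","no-route","H2","H2","H3","H0","H3","H2","H0","H6"]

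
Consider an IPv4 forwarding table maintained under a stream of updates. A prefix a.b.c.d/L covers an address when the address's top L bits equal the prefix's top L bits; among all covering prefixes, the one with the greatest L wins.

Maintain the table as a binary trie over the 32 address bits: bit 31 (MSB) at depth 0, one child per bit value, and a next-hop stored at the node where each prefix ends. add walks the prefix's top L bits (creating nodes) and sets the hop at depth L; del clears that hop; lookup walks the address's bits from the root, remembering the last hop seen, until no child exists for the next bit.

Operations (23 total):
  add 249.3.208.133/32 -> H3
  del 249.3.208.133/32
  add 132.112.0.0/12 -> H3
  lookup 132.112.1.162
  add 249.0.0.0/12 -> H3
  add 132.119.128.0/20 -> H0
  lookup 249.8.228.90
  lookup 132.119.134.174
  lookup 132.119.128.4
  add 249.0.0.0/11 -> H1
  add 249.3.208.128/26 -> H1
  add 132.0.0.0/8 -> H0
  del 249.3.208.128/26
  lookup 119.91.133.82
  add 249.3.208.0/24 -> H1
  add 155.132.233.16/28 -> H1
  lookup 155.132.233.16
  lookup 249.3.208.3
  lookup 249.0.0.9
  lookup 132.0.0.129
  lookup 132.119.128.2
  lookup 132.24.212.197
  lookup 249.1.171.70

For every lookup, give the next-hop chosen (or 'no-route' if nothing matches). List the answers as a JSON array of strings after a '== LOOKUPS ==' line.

Process each operation:
  add 249.3.208.133/32 -> H3 at depth 32
  del 249.3.208.133/32 (clear depth 32)
  add 132.112.0.0/12 -> H3 at depth 12
  ? 132.112.1.162  path d0:-→d1:-→d2:-→d3:-→d4:-→d5:-→d6:-→d7:-→d8:-→d9:-→d10:-→d11:-→d12:H3  best=H3
  add 249.0.0.0/12 -> H3 at depth 12
  add 132.119.128.0/20 -> H0 at depth 20
  ? 249.8.228.90  path d0:-→d1:-→d2:-→d3:-→d4:-→d5:-→d6:-→d7:-→d8:-→d9:-→d10:-→d11:-→d12:H3  best=H3
  ? 132.119.134.174  path d0:-→d1:-→d2:-→d3:-→d4:-→d5:-→d6:-→d7:-→d8:-→d9:-→d10:-→d11:-→d12:H3→d13:-→d14:-→d15:-→d16:-→d17:-→d18:-→d19:-→d20:H0  best=H0
  ? 132.119.128.4  path d0:-→d1:-→d2:-→d3:-→d4:-→d5:-→d6:-→d7:-→d8:-→d9:-→d10:-→d11:-→d12:H3→d13:-→d14:-→d15:-→d16:-→d17:-→d18:-→d19:-→d20:H0  best=H0
  add 249.0.0.0/11 -> H1 at depth 11
  add 249.3.208.128/26 -> H1 at depth 26
  add 132.0.0.0/8 -> H0 at depth 8
  del 249.3.208.128/26 (clear depth 26)
  ? 119.91.133.82  path d0:-  best=no-route
  add 249.3.208.0/24 -> H1 at depth 24
  add 155.132.233.16/28 -> H1 at depth 28
  ? 155.132.233.16  path d0:-→d1:-→d2:-→d3:-→d4:-→d5:-→d6:-→d7:-→d8:-→d9:-→d10:-→d11:-→d12:-→d13:-→d14:-→d15:-→d16:-→d17:-→d18:-→d19:-→d20:-→d21:-→d22:-→d23:-→d24:-→d25:-→d26:-→d27:-→d28:H1  best=H1
  ? 249.3.208.3  path d0:-→d1:-→d2:-→d3:-→d4:-→d5:-→d6:-→d7:-→d8:-→d9:-→d10:-→d11:H1→d12:H3→d13:-→d14:-→d15:-→d16:-→d17:-→d18:-→d19:-→d20:-→d21:-→d22:-→d23:-→d24:H1  best=H1
  ? 249.0.0.9  path d0:-→d1:-→d2:-→d3:-→d4:-→d5:-→d6:-→d7:-→d8:-→d9:-→d10:-→d11:H1→d12:H3→d13:-→d14:-  best=H3
  ? 132.0.0.129  path d0:-→d1:-→d2:-→d3:-→d4:-→d5:-→d6:-→d7:-→d8:H0→d9:-  best=H0
  ? 132.119.128.2  path d0:-→d1:-→d2:-→d3:-→d4:-→d5:-→d6:-→d7:-→d8:H0→d9:-→d10:-→d11:-→d12:H3→d13:-→d14:-→d15:-→d16:-→d17:-→d18:-→d19:-→d20:H0  best=H0
  ? 132.24.212.197  path d0:-→d1:-→d2:-→d3:-→d4:-→d5:-→d6:-→d7:-→d8:H0→d9:-  best=H0
  ? 249.1.171.70  path d0:-→d1:-→d2:-→d3:-→d4:-→d5:-→d6:-→d7:-→d8:-→d9:-→d10:-→d11:H1→d12:H3→d13:-→d14:-  best=H3

== LOOKUPS ==
["H3","H3","H0","H0","no-route","H1","H1","H3","H0","H0","H0","H3"]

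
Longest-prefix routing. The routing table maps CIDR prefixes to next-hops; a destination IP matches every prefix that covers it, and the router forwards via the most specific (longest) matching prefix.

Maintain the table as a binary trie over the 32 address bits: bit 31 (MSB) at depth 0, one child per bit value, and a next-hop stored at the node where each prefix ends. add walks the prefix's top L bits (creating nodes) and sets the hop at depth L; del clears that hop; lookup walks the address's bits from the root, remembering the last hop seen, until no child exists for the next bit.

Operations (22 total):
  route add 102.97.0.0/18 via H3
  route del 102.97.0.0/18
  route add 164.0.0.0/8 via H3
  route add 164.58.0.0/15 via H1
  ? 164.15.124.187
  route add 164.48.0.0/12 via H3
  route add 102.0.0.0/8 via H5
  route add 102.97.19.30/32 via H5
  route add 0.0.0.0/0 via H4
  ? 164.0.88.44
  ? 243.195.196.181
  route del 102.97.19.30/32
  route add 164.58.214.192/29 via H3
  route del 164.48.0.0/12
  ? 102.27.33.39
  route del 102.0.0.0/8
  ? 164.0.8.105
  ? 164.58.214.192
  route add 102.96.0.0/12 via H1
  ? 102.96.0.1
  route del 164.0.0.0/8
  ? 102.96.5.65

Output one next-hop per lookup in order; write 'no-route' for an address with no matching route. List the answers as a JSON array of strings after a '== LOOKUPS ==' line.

Apply in order:
  + 102.97.0.0/18 (H3) depth=18
  del 102.97.0.0/18 (clear depth 18)
  + 164.0.0.0/8 (H3) depth=8
  + 164.58.0.0/15 (H1) depth=15
  Q 164.15.124.187: descend 1010010000 ; hops seen [H3] ; pick H3
  + 164.48.0.0/12 (H3) depth=12
  + 102.0.0.0/8 (H5) depth=8
  + 102.97.19.30/32 (H5) depth=32
  + 0.0.0.0/0 (H4) depth=0
  Q 164.0.88.44: descend 1010010000 ; hops seen [H4,H3] ; pick H3
  Q 243.195.196.181: descend 1 ; hops seen [H4] ; pick H4
  del 102.97.19.30/32 (clear depth 32)
  + 164.58.214.192/29 (H3) depth=29
  del 164.48.0.0/12 (clear depth 12)
  Q 102.27.33.39: descend 011001100 ; hops seen [H4,H5] ; pick H5
  del 102.0.0.0/8 (clear depth 8)
  Q 164.0.8.105: descend 1010010000 ; hops seen [H4,H3] ; pick H3
  Q 164.58.214.192: descend 10100100001110101101011011000 ; hops seen [H4,H3,H1,H3] ; pick H3
  + 102.96.0.0/12 (H1) depth=12
  Q 102.96.0.1: descend 011001100110000 ; hops seen [H4,H1] ; pick H1
  del 164.0.0.0/8 (clear depth 8)
  Q 102.96.5.65: descend 011001100110000 ; hops seen [H4,H1] ; pick H1

== LOOKUPS ==
["H3","H3","H4","H5","H3","H3","H1","H1"]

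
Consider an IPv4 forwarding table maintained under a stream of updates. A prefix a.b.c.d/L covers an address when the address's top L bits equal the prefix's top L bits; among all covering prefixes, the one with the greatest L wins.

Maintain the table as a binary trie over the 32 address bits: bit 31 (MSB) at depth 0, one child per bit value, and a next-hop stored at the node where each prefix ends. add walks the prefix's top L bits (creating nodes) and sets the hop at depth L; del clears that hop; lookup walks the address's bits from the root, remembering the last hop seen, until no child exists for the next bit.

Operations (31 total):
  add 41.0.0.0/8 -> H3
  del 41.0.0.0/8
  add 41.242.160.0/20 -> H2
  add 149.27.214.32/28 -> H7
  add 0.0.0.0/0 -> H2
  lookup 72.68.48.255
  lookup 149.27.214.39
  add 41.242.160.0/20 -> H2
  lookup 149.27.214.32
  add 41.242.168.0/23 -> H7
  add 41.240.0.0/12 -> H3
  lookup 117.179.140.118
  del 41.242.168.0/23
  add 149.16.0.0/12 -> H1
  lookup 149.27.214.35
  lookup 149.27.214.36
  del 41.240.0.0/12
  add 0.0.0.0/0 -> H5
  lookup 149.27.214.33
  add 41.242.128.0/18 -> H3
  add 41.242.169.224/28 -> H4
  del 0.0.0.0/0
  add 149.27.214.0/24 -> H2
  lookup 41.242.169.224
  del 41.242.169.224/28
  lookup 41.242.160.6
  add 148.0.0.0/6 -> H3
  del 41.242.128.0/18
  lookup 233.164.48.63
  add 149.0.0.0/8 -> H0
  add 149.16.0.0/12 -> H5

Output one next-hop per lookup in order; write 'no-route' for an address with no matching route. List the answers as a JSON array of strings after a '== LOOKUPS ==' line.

Trace:
  + 41.0.0.0/8 (H3) depth=8
  del 41.0.0.0/8 (clear depth 8)
  + 41.242.160.0/20 (H2) depth=20
  + 149.27.214.32/28 (H7) depth=28
  + 0.0.0.0/0 (H2) depth=0
  lookup 72.68.48.255: bits 0 walk d0:H2→d1:- -> H2
  lookup 149.27.214.39: bits 1001010100011011110101100010 walk d0:H2→d1:-→d2:-→d3:-→d4:-→d5:-→d6:-→d7:-→d8:-→d9:-→d10:-→d11:-→d12:-→d13:-→d14:-→d15:-→d16:-→d17:-→d18:-→d19:-→d20:-→d21:-→d22:-→d23:-→d24:-→d25:-→d26:-→d27:-→d28:H7 -> H7
  + 41.242.160.0/20 (H2) depth=20
  lookup 149.27.214.32: bits 1001010100011011110101100010 walk d0:H2→d1:-→d2:-→d3:-→d4:-→d5:-→d6:-→d7:-→d8:-→d9:-→d10:-→d11:-→d12:-→d13:-→d14:-→d15:-→d16:-→d17:-→d18:-→d19:-→d20:-→d21:-→d22:-→d23:-→d24:-→d25:-→d26:-→d27:-→d28:H7 -> H7
  + 41.242.168.0/23 (H7) depth=23
  + 41.240.0.0/12 (H3) depth=12
  lookup 117.179.140.118: bits 0 walk d0:H2→d1:- -> H2
  del 41.242.168.0/23 (clear depth 23)
  + 149.16.0.0/12 (H1) depth=12
  lookup 149.27.214.35: bits 1001010100011011110101100010 walk d0:H2→d1:-→d2:-→d3:-→d4:-→d5:-→d6:-→d7:-→d8:-→d9:-→d10:-→d11:-→d12:H1→d13:-→d14:-→d15:-→d16:-→d17:-→d18:-→d19:-→d20:-→d21:-→d22:-→d23:-→d24:-→d25:-→d26:-→d27:-→d28:H7 -> H7
  lookup 149.27.214.36: bits 1001010100011011110101100010 walk d0:H2→d1:-→d2:-→d3:-→d4:-→d5:-→d6:-→d7:-→d8:-→d9:-→d10:-→d11:-→d12:H1→d13:-→d14:-→d15:-→d16:-→d17:-→d18:-→d19:-→d20:-→d21:-→d22:-→d23:-→d24:-→d25:-→d26:-→d27:-→d28:H7 -> H7
  del 41.240.0.0/12 (clear depth 12)
  + 0.0.0.0/0 (H5) depth=0
  lookup 149.27.214.33: bits 1001010100011011110101100010 walk d0:H5→d1:-→d2:-→d3:-→d4:-→d5:-→d6:-→d7:-→d8:-→d9:-→d10:-→d11:-→d12:H1→d13:-→d14:-→d15:-→d16:-→d17:-→d18:-→d19:-→d20:-→d21:-→d22:-→d23:-→d24:-→d25:-→d26:-→d27:-→d28:H7 -> H7
  + 41.242.128.0/18 (H3) depth=18
  + 41.242.169.224/28 (H4) depth=28
  del 0.0.0.0/0 (clear depth 0)
  + 149.27.214.0/24 (H2) depth=24
  lookup 41.242.169.224: bits 0010100111110010101010011110 walk d0:-→d1:-→d2:-→d3:-→d4:-→d5:-→d6:-→d7:-→d8:-→d9:-→d10:-→d11:-→d12:-→d13:-→d14:-→d15:-→d16:-→d17:-→d18:H3→d19:-→d20:H2→d21:-→d22:-→d23:-→d24:-→d25:-→d26:-→d27:-→d28:H4 -> H4
  del 41.242.169.224/28 (clear depth 28)
  lookup 41.242.160.6: bits 00101001111100101010 walk d0:-→d1:-→d2:-→d3:-→d4:-→d5:-→d6:-→d7:-→d8:-→d9:-→d10:-→d11:-→d12:-→d13:-→d14:-→d15:-→d16:-→d17:-→d18:H3→d19:-→d20:H2 -> H2
  + 148.0.0.0/6 (H3) depth=6
  del 41.242.128.0/18 (clear depth 18)
  lookup 233.164.48.63: bits 1 walk d0:-→d1:- -> no-route
  + 149.0.0.0/8 (H0) depth=8
  + 149.16.0.0/12 (H5) depth=12

== LOOKUPS ==
["H2","H7","H7","H2","H7","H7","H7","H4","H2","no-route"]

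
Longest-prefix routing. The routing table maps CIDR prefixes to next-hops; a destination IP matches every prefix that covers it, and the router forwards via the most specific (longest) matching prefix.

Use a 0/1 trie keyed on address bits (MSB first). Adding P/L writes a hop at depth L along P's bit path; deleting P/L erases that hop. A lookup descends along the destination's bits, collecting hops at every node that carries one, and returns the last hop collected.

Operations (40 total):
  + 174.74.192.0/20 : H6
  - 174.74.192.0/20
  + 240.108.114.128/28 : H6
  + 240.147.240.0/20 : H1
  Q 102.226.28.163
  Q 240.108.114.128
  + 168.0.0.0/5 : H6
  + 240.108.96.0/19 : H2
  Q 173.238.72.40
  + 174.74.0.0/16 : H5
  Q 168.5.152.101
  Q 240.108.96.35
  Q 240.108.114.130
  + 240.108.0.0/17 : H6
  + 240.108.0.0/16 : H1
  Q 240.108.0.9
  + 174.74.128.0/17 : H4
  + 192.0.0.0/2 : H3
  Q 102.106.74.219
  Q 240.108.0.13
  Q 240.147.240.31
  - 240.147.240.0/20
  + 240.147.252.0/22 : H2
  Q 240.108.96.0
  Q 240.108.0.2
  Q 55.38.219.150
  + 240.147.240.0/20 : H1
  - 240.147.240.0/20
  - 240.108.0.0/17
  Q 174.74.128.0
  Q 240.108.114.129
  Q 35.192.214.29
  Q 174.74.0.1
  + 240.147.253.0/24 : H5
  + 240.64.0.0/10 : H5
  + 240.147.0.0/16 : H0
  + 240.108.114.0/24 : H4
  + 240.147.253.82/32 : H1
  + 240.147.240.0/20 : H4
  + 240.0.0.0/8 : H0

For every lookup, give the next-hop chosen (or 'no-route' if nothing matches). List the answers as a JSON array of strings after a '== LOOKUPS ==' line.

Apply in order:
  add 174.74.192.0/20 -> H6 at depth 20
  del 174.74.192.0/20 (clear depth 20)
  add 240.108.114.128/28 -> H6 at depth 28
  add 240.147.240.0/20 -> H1 at depth 20
  lookup 102.226.28.163: bits ε walk d0:- -> no-route
  lookup 240.108.114.128: bits 1111000001101100011100101000 walk d0:-→d1:-→d2:-→d3:-→d4:-→d5:-→d6:-→d7:-→d8:-→d9:-→d10:-→d11:-→d12:-→d13:-→d14:-→d15:-→d16:-→d17:-→d18:-→d19:-→d20:-→d21:-→d22:-→d23:-→d24:-→d25:-→d26:-→d27:-→d28:H6 -> H6
  add 168.0.0.0/5 -> H6 at depth 5
  add 240.108.96.0/19 -> H2 at depth 19
  lookup 173.238.72.40: bits 101011 walk d0:-→d1:-→d2:-→d3:-→d4:-→d5:H6→d6:- -> H6
  add 174.74.0.0/16 -> H5 at depth 16
  lookup 168.5.152.101: bits 10101 walk d0:-→d1:-→d2:-→d3:-→d4:-→d5:H6 -> H6
  lookup 240.108.96.35: bits 1111000001101100011 walk d0:-→d1:-→d2:-→d3:-→d4:-→d5:-→d6:-→d7:-→d8:-→d9:-→d10:-→d11:-→d12:-→d13:-→d14:-→d15:-→d16:-→d17:-→d18:-→d19:H2 -> H2
  lookup 240.108.114.130: bits 1111000001101100011100101000 walk d0:-→d1:-→d2:-→d3:-→d4:-→d5:-→d6:-→d7:-→d8:-→d9:-→d10:-→d11:-→d12:-→d13:-→d14:-→d15:-→d16:-→d17:-→d18:-→d19:H2→d20:-→d21:-→d22:-→d23:-→d24:-→d25:-→d26:-→d27:-→d28:H6 -> H6
  add 240.108.0.0/17 -> H6 at depth 17
  add 240.108.0.0/16 -> H1 at depth 16
  lookup 240.108.0.9: bits 11110000011011000 walk d0:-→d1:-→d2:-→d3:-→d4:-→d5:-→d6:-→d7:-→d8:-→d9:-→d10:-→d11:-→d12:-→d13:-→d14:-→d15:-→d16:H1→d17:H6 -> H6
  add 174.74.128.0/17 -> H4 at depth 17
  add 192.0.0.0/2 -> H3 at depth 2
  lookup 102.106.74.219: bits ε walk d0:- -> no-route
  lookup 240.108.0.13: bits 11110000011011000 walk d0:-→d1:-→d2:H3→d3:-→d4:-→d5:-→d6:-→d7:-→d8:-→d9:-→d10:-→d11:-→d12:-→d13:-→d14:-→d15:-→d16:H1→d17:H6 -> H6
  lookup 240.147.240.31: bits 11110000100100111111 walk d0:-→d1:-→d2:H3→d3:-→d4:-→d5:-→d6:-→d7:-→d8:-→d9:-→d10:-→d11:-→d12:-→d13:-→d14:-→d15:-→d16:-→d17:-→d18:-→d19:-→d20:H1 -> H1
  del 240.147.240.0/20 (clear depth 20)
  add 240.147.252.0/22 -> H2 at depth 22
  lookup 240.108.96.0: bits 1111000001101100011 walk d0:-→d1:-→d2:H3→d3:-→d4:-→d5:-→d6:-→d7:-→d8:-→d9:-→d10:-→d11:-→d12:-→d13:-→d14:-→d15:-→d16:H1→d17:H6→d18:-→d19:H2 -> H2
  lookup 240.108.0.2: bits 11110000011011000 walk d0:-→d1:-→d2:H3→d3:-→d4:-→d5:-→d6:-→d7:-→d8:-→d9:-→d10:-→d11:-→d12:-→d13:-→d14:-→d15:-→d16:H1→d17:H6 -> H6
  lookup 55.38.219.150: bits ε walk d0:- -> no-route
  add 240.147.240.0/20 -> H1 at depth 20
  del 240.147.240.0/20 (clear depth 20)
  del 240.108.0.0/17 (clear depth 17)
  lookup 174.74.128.0: bits 10101110010010101 walk d0:-→d1:-→d2:-→d3:-→d4:-→d5:H6→d6:-→d7:-→d8:-→d9:-→d10:-→d11:-→d12:-→d13:-→d14:-→d15:-→d16:H5→d17:H4 -> H4
  lookup 240.108.114.129: bits 1111000001101100011100101000 walk d0:-→d1:-→d2:H3→d3:-→d4:-→d5:-→d6:-→d7:-→d8:-→d9:-→d10:-→d11:-→d12:-→d13:-→d14:-→d15:-→d16:H1→d17:-→d18:-→d19:H2→d20:-→d21:-→d22:-→d23:-→d24:-→d25:-→d26:-→d27:-→d28:H6 -> H6
  lookup 35.192.214.29: bits ε walk d0:- -> no-route
  lookup 174.74.0.1: bits 1010111001001010 walk d0:-→d1:-→d2:-→d3:-→d4:-→d5:H6→d6:-→d7:-→d8:-→d9:-→d10:-→d11:-→d12:-→d13:-→d14:-→d15:-→d16:H5 -> H5
  add 240.147.253.0/24 -> H5 at depth 24
  add 240.64.0.0/10 -> H5 at depth 10
  add 240.147.0.0/16 -> H0 at depth 16
  add 240.108.114.0/24 -> H4 at depth 24
  add 240.147.253.82/32 -> H1 at depth 32
  add 240.147.240.0/20 -> H4 at depth 20
  add 240.0.0.0/8 -> H0 at depth 8

== LOOKUPS ==
["no-route","H6","H6","H6","H2","H6","H6","no-route","H6","H1","H2","H6","no-route","H4","H6","no-route","H5"]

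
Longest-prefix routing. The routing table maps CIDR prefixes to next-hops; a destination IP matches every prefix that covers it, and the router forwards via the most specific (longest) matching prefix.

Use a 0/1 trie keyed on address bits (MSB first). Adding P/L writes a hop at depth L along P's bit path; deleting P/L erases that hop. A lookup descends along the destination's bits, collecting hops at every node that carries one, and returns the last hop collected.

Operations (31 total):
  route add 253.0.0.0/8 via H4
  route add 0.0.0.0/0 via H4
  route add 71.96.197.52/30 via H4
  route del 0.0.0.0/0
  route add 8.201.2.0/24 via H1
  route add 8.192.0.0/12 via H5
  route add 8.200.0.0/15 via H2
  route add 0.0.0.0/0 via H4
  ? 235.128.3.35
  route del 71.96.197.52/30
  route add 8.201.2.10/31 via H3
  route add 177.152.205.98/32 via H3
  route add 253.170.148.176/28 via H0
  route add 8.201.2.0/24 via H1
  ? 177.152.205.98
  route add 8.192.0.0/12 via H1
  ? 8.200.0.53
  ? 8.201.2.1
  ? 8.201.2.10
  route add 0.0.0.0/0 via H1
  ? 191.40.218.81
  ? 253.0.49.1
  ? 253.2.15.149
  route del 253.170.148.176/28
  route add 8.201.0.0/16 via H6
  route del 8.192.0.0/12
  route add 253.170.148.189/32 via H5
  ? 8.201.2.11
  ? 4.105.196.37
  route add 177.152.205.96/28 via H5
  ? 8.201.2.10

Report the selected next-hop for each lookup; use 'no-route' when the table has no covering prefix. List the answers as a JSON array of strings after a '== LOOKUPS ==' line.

Process each operation:
  add 253.0.0.0/8 -> H4 at depth 8
  add 0.0.0.0/0 -> H4 at depth 0
  add 71.96.197.52/30 -> H4 at depth 30
  del 0.0.0.0/0 (clear depth 0)
  add 8.201.2.0/24 -> H1 at depth 24
  add 8.192.0.0/12 -> H5 at depth 12
  add 8.200.0.0/15 -> H2 at depth 15
  add 0.0.0.0/0 -> H4 at depth 0
  lookup 235.128.3.35: bits 111 walk d0:H4→d1:-→d2:-→d3:- -> H4
  del 71.96.197.52/30 (clear depth 30)
  add 8.201.2.10/31 -> H3 at depth 31
  add 177.152.205.98/32 -> H3 at depth 32
  add 253.170.148.176/28 -> H0 at depth 28
  add 8.201.2.0/24 -> H1 at depth 24
  lookup 177.152.205.98: bits 10110001100110001100110101100010 walk d0:H4→d1:-→d2:-→d3:-→d4:-→d5:-→d6:-→d7:-→d8:-→d9:-→d10:-→d11:-→d12:-→d13:-→d14:-→d15:-→d16:-→d17:-→d18:-→d19:-→d20:-→d21:-→d22:-→d23:-→d24:-→d25:-→d26:-→d27:-→d28:-→d29:-→d30:-→d31:-→d32:H3 -> H3
  add 8.192.0.0/12 -> H1 at depth 12
  lookup 8.200.0.53: bits 000010001100100 walk d0:H4→d1:-→d2:-→d3:-→d4:-→d5:-→d6:-→d7:-→d8:-→d9:-→d10:-→d11:-→d12:H1→d13:-→d14:-→d15:H2 -> H2
  lookup 8.201.2.1: bits 0000100011001001000000100000 walk d0:H4→d1:-→d2:-→d3:-→d4:-→d5:-→d6:-→d7:-→d8:-→d9:-→d10:-→d11:-→d12:H1→d13:-→d14:-→d15:H2→d16:-→d17:-→d18:-→d19:-→d20:-→d21:-→d22:-→d23:-→d24:H1→d25:-→d26:-→d27:-→d28:- -> H1
  lookup 8.201.2.10: bits 0000100011001001000000100000101 walk d0:H4→d1:-→d2:-→d3:-→d4:-→d5:-→d6:-→d7:-→d8:-→d9:-→d10:-→d11:-→d12:H1→d13:-→d14:-→d15:H2→d16:-→d17:-→d18:-→d19:-→d20:-→d21:-→d22:-→d23:-→d24:H1→d25:-→d26:-→d27:-→d28:-→d29:-→d30:-→d31:H3 -> H3
  add 0.0.0.0/0 -> H1 at depth 0
  lookup 191.40.218.81: bits 1011 walk d0:H1→d1:-→d2:-→d3:-→d4:- -> H1
  lookup 253.0.49.1: bits 11111101 walk d0:H1→d1:-→d2:-→d3:-→d4:-→d5:-→d6:-→d7:-→d8:H4 -> H4
  lookup 253.2.15.149: bits 11111101 walk d0:H1→d1:-→d2:-→d3:-→d4:-→d5:-→d6:-→d7:-→d8:H4 -> H4
  del 253.170.148.176/28 (clear depth 28)
  add 8.201.0.0/16 -> H6 at depth 16
  del 8.192.0.0/12 (clear depth 12)
  add 253.170.148.189/32 -> H5 at depth 32
  lookup 8.201.2.11: bits 0000100011001001000000100000101 walk d0:H1→d1:-→d2:-→d3:-→d4:-→d5:-→d6:-→d7:-→d8:-→d9:-→d10:-→d11:-→d12:-→d13:-→d14:-→d15:H2→d16:H6→d17:-→d18:-→d19:-→d20:-→d21:-→d22:-→d23:-→d24:H1→d25:-→d26:-→d27:-→d28:-→d29:-→d30:-→d31:H3 -> H3
  lookup 4.105.196.37: bits 0000 walk d0:H1→d1:-→d2:-→d3:-→d4:- -> H1
  add 177.152.205.96/28 -> H5 at depth 28
  lookup 8.201.2.10: bits 0000100011001001000000100000101 walk d0:H1→d1:-→d2:-→d3:-→d4:-→d5:-→d6:-→d7:-→d8:-→d9:-→d10:-→d11:-→d12:-→d13:-→d14:-→d15:H2→d16:H6→d17:-→d18:-→d19:-→d20:-→d21:-→d22:-→d23:-→d24:H1→d25:-→d26:-→d27:-→d28:-→d29:-→d30:-→d31:H3 -> H3

== LOOKUPS ==
["H4","H3","H2","H1","H3","H1","H4","H4","H3","H1","H3"]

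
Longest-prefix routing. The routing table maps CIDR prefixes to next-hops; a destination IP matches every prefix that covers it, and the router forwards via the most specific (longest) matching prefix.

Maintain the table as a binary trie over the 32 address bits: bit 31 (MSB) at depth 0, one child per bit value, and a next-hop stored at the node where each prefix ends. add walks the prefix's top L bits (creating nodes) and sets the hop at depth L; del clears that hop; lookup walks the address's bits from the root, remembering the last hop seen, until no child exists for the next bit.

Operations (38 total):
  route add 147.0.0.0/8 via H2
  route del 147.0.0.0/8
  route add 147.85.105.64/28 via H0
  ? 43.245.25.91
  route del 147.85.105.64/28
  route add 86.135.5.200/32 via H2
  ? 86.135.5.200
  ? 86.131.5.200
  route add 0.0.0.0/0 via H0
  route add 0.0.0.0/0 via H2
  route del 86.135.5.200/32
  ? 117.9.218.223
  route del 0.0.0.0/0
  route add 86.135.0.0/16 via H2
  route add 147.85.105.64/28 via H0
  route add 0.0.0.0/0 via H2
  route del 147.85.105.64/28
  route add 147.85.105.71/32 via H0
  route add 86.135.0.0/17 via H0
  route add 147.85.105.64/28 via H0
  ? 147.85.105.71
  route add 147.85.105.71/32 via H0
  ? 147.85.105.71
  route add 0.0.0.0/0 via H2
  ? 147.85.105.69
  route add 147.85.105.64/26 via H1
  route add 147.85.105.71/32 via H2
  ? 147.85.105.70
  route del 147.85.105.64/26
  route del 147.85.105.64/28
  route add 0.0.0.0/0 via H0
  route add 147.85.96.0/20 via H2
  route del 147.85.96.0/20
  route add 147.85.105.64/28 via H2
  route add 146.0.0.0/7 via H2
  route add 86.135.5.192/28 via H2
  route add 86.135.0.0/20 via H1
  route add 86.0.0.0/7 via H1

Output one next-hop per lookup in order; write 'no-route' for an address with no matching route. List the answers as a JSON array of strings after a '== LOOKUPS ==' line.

Process each operation:
  add 147.0.0.0/8 -> H2 at depth 8
  del 147.0.0.0/8 (clear depth 8)
  add 147.85.105.64/28 -> H0 at depth 28
  lookup 43.245.25.91: bits ε walk d0:- -> no-route
  del 147.85.105.64/28 (clear depth 28)
  add 86.135.5.200/32 -> H2 at depth 32
  lookup 86.135.5.200: bits 01010110100001110000010111001000 walk d0:-→d1:-→d2:-→d3:-→d4:-→d5:-→d6:-→d7:-→d8:-→d9:-→d10:-→d11:-→d12:-→d13:-→d14:-→d15:-→d16:-→d17:-→d18:-→d19:-→d20:-→d21:-→d22:-→d23:-→d24:-→d25:-→d26:-→d27:-→d28:-→d29:-→d30:-→d31:-→d32:H2 -> H2
  lookup 86.131.5.200: bits 0101011010000 walk d0:-→d1:-→d2:-→d3:-→d4:-→d5:-→d6:-→d7:-→d8:-→d9:-→d10:-→d11:-→d12:-→d13:- -> no-route
  add 0.0.0.0/0 -> H0 at depth 0
  add 0.0.0.0/0 -> H2 at depth 0
  del 86.135.5.200/32 (clear depth 32)
  lookup 117.9.218.223: bits 01 walk d0:H2→d1:-→d2:- -> H2
  del 0.0.0.0/0 (clear depth 0)
  add 86.135.0.0/16 -> H2 at depth 16
  add 147.85.105.64/28 -> H0 at depth 28
  add 0.0.0.0/0 -> H2 at depth 0
  del 147.85.105.64/28 (clear depth 28)
  add 147.85.105.71/32 -> H0 at depth 32
  add 86.135.0.0/17 -> H0 at depth 17
  add 147.85.105.64/28 -> H0 at depth 28
  lookup 147.85.105.71: bits 10010011010101010110100101000111 walk d0:H2→d1:-→d2:-→d3:-→d4:-→d5:-→d6:-→d7:-→d8:-→d9:-→d10:-→d11:-→d12:-→d13:-→d14:-→d15:-→d16:-→d17:-→d18:-→d19:-→d20:-→d21:-→d22:-→d23:-→d24:-→d25:-→d26:-→d27:-→d28:H0→d29:-→d30:-→d31:-→d32:H0 -> H0
  add 147.85.105.71/32 -> H0 at depth 32
  lookup 147.85.105.71: bits 10010011010101010110100101000111 walk d0:H2→d1:-→d2:-→d3:-→d4:-→d5:-→d6:-→d7:-→d8:-→d9:-→d10:-→d11:-→d12:-→d13:-→d14:-→d15:-→d16:-→d17:-→d18:-→d19:-→d20:-→d21:-→d22:-→d23:-→d24:-→d25:-→d26:-→d27:-→d28:H0→d29:-→d30:-→d31:-→d32:H0 -> H0
  add 0.0.0.0/0 -> H2 at depth 0
  lookup 147.85.105.69: bits 100100110101010101101001010001 walk d0:H2→d1:-→d2:-→d3:-→d4:-→d5:-→d6:-→d7:-→d8:-→d9:-→d10:-→d11:-→d12:-→d13:-→d14:-→d15:-→d16:-→d17:-→d18:-→d19:-→d20:-→d21:-→d22:-→d23:-→d24:-→d25:-→d26:-→d27:-→d28:H0→d29:-→d30:- -> H0
  add 147.85.105.64/26 -> H1 at depth 26
  add 147.85.105.71/32 -> H2 at depth 32
  lookup 147.85.105.70: bits 1001001101010101011010010100011 walk d0:H2→d1:-→d2:-→d3:-→d4:-→d5:-→d6:-→d7:-→d8:-→d9:-→d10:-→d11:-→d12:-→d13:-→d14:-→d15:-→d16:-→d17:-→d18:-→d19:-→d20:-→d21:-→d22:-→d23:-→d24:-→d25:-→d26:H1→d27:-→d28:H0→d29:-→d30:-→d31:- -> H0
  del 147.85.105.64/26 (clear depth 26)
  del 147.85.105.64/28 (clear depth 28)
  add 0.0.0.0/0 -> H0 at depth 0
  add 147.85.96.0/20 -> H2 at depth 20
  del 147.85.96.0/20 (clear depth 20)
  add 147.85.105.64/28 -> H2 at depth 28
  add 146.0.0.0/7 -> H2 at depth 7
  add 86.135.5.192/28 -> H2 at depth 28
  add 86.135.0.0/20 -> H1 at depth 20
  add 86.0.0.0/7 -> H1 at depth 7

== LOOKUPS ==
["no-route","H2","no-route","H2","H0","H0","H0","H0"]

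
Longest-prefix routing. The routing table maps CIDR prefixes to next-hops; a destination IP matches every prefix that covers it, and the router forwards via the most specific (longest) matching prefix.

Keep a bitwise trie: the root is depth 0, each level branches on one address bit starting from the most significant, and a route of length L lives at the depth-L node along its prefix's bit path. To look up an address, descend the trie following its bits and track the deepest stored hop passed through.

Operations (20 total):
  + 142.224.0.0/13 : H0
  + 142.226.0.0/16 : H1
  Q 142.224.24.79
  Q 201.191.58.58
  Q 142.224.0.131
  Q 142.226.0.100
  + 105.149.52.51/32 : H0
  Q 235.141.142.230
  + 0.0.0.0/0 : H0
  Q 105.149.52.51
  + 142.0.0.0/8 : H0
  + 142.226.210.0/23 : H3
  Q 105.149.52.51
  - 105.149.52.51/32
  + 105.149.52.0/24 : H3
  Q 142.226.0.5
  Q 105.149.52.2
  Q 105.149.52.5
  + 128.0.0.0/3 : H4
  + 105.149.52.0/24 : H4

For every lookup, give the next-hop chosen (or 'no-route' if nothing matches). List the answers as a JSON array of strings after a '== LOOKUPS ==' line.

Process each operation:
  + 142.224.0.0/13 (H0) depth=13
  + 142.226.0.0/16 (H1) depth=16
  ? 142.224.24.79  path d0:-→d1:-→d2:-→d3:-→d4:-→d5:-→d6:-→d7:-→d8:-→d9:-→d10:-→d11:-→d12:-→d13:H0→d14:-  best=H0
  ? 201.191.58.58  path d0:-→d1:-  best=no-route
  ? 142.224.0.131  path d0:-→d1:-→d2:-→d3:-→d4:-→d5:-→d6:-→d7:-→d8:-→d9:-→d10:-→d11:-→d12:-→d13:H0→d14:-  best=H0
  ? 142.226.0.100  path d0:-→d1:-→d2:-→d3:-→d4:-→d5:-→d6:-→d7:-→d8:-→d9:-→d10:-→d11:-→d12:-→d13:H0→d14:-→d15:-→d16:H1  best=H1
  + 105.149.52.51/32 (H0) depth=32
  ? 235.141.142.230  path d0:-→d1:-  best=no-route
  + 0.0.0.0/0 (H0) depth=0
  ? 105.149.52.51  path d0:H0→d1:-→d2:-→d3:-→d4:-→d5:-→d6:-→d7:-→d8:-→d9:-→d10:-→d11:-→d12:-→d13:-→d14:-→d15:-→d16:-→d17:-→d18:-→d19:-→d20:-→d21:-→d22:-→d23:-→d24:-→d25:-→d26:-→d27:-→d28:-→d29:-→d30:-→d31:-→d32:H0  best=H0
  + 142.0.0.0/8 (H0) depth=8
  + 142.226.210.0/23 (H3) depth=23
  ? 105.149.52.51  path d0:H0→d1:-→d2:-→d3:-→d4:-→d5:-→d6:-→d7:-→d8:-→d9:-→d10:-→d11:-→d12:-→d13:-→d14:-→d15:-→d16:-→d17:-→d18:-→d19:-→d20:-→d21:-→d22:-→d23:-→d24:-→d25:-→d26:-→d27:-→d28:-→d29:-→d30:-→d31:-→d32:H0  best=H0
  - 105.149.52.51/32 clear@32
  + 105.149.52.0/24 (H3) depth=24
  ? 142.226.0.5  path d0:H0→d1:-→d2:-→d3:-→d4:-→d5:-→d6:-→d7:-→d8:H0→d9:-→d10:-→d11:-→d12:-→d13:H0→d14:-→d15:-→d16:H1  best=H1
  ? 105.149.52.2  path d0:H0→d1:-→d2:-→d3:-→d4:-→d5:-→d6:-→d7:-→d8:-→d9:-→d10:-→d11:-→d12:-→d13:-→d14:-→d15:-→d16:-→d17:-→d18:-→d19:-→d20:-→d21:-→d22:-→d23:-→d24:H3→d25:-→d26:-  best=H3
  ? 105.149.52.5  path d0:H0→d1:-→d2:-→d3:-→d4:-→d5:-→d6:-→d7:-→d8:-→d9:-→d10:-→d11:-→d12:-→d13:-→d14:-→d15:-→d16:-→d17:-→d18:-→d19:-→d20:-→d21:-→d22:-→d23:-→d24:H3→d25:-→d26:-  best=H3
  + 128.0.0.0/3 (H4) depth=3
  + 105.149.52.0/24 (H4) depth=24

== LOOKUPS ==
["H0","no-route","H0","H1","no-route","H0","H0","H1","H3","H3"]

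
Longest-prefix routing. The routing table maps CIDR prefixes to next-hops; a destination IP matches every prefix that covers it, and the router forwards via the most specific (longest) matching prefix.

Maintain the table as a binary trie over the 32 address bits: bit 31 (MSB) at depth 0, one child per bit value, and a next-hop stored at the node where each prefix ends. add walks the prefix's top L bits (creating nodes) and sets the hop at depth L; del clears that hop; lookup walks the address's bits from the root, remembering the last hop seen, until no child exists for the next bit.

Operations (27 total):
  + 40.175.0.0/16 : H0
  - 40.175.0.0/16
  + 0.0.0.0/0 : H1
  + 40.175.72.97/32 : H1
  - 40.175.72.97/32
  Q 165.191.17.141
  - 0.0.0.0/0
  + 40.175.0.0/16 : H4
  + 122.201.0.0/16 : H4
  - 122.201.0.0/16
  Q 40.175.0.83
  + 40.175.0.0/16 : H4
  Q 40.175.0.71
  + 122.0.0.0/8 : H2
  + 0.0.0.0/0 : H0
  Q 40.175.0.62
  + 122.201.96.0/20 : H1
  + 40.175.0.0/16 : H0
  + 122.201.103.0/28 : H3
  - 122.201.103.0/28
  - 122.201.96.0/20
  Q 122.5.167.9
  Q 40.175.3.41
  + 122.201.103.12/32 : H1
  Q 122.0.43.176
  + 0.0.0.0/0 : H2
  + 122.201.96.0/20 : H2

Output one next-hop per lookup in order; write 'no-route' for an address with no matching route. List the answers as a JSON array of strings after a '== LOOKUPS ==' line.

Trace:
  add 40.175.0.0/16 -> H0 at depth 16
  - 40.175.0.0/16 clear@16
  add 0.0.0.0/0 -> H1 at depth 0
  add 40.175.72.97/32 -> H1 at depth 32
  - 40.175.72.97/32 clear@32
  ? 165.191.17.141  path d0:H1  best=H1
  - 0.0.0.0/0 clear@0
  add 40.175.0.0/16 -> H4 at depth 16
  add 122.201.0.0/16 -> H4 at depth 16
  - 122.201.0.0/16 clear@16
  ? 40.175.0.83  path d0:-→d1:-→d2:-→d3:-→d4:-→d5:-→d6:-→d7:-→d8:-→d9:-→d10:-→d11:-→d12:-→d13:-→d14:-→d15:-→d16:H4→d17:-  best=H4
  add 40.175.0.0/16 -> H4 at depth 16
  ? 40.175.0.71  path d0:-→d1:-→d2:-→d3:-→d4:-→d5:-→d6:-→d7:-→d8:-→d9:-→d10:-→d11:-→d12:-→d13:-→d14:-→d15:-→d16:H4→d17:-  best=H4
  add 122.0.0.0/8 -> H2 at depth 8
  add 0.0.0.0/0 -> H0 at depth 0
  ? 40.175.0.62  path d0:H0→d1:-→d2:-→d3:-→d4:-→d5:-→d6:-→d7:-→d8:-→d9:-→d10:-→d11:-→d12:-→d13:-→d14:-→d15:-→d16:H4→d17:-  best=H4
  add 122.201.96.0/20 -> H1 at depth 20
  add 40.175.0.0/16 -> H0 at depth 16
  add 122.201.103.0/28 -> H3 at depth 28
  - 122.201.103.0/28 clear@28
  - 122.201.96.0/20 clear@20
  ? 122.5.167.9  path d0:H0→d1:-→d2:-→d3:-→d4:-→d5:-→d6:-→d7:-→d8:H2  best=H2
  ? 40.175.3.41  path d0:H0→d1:-→d2:-→d3:-→d4:-→d5:-→d6:-→d7:-→d8:-→d9:-→d10:-→d11:-→d12:-→d13:-→d14:-→d15:-→d16:H0→d17:-  best=H0
  add 122.201.103.12/32 -> H1 at depth 32
  ? 122.0.43.176  path d0:H0→d1:-→d2:-→d3:-→d4:-→d5:-→d6:-→d7:-→d8:H2  best=H2
  add 0.0.0.0/0 -> H2 at depth 0
  add 122.201.96.0/20 -> H2 at depth 20

== LOOKUPS ==
["H1","H4","H4","H4","H2","H0","H2"]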